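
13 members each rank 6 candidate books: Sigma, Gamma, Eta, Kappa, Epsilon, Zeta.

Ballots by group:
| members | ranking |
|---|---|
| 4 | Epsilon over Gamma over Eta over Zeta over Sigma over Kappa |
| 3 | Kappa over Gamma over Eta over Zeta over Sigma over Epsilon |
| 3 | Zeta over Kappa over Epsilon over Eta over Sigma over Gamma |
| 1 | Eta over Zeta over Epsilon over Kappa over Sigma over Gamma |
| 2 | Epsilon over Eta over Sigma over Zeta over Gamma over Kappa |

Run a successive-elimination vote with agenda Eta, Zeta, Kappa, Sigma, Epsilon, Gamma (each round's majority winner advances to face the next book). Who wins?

Round 1: Eta vs Zeta — 10–3, Eta advances.
Round 2: Eta vs Kappa — 7–6, Eta advances.
Round 3: Eta vs Sigma — 13–0, Eta advances.
Round 4: Eta vs Epsilon — 4–9, Epsilon advances.
Round 5: Epsilon vs Gamma — 10–3, Epsilon advances.
The agenda winner is Epsilon.

Epsilon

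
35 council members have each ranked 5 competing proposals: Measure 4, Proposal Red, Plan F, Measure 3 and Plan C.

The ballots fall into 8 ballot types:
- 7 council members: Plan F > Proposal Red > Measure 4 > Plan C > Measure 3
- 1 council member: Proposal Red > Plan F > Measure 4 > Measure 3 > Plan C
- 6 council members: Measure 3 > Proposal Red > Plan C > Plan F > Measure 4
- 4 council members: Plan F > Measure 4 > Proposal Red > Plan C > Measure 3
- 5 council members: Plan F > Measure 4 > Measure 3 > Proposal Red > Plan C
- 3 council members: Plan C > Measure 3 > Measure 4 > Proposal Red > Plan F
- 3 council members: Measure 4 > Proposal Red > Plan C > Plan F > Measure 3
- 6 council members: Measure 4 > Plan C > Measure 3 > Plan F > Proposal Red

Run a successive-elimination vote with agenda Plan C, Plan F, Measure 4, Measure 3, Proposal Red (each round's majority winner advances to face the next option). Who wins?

Measure 4

Round 1: Plan C vs Plan F — 18–17, Plan C advances.
Round 2: Plan C vs Measure 4 — 9–26, Measure 4 advances.
Round 3: Measure 4 vs Measure 3 — 26–9, Measure 4 advances.
Round 4: Measure 4 vs Proposal Red — 21–14, Measure 4 advances.
Measure 4 survives the agenda.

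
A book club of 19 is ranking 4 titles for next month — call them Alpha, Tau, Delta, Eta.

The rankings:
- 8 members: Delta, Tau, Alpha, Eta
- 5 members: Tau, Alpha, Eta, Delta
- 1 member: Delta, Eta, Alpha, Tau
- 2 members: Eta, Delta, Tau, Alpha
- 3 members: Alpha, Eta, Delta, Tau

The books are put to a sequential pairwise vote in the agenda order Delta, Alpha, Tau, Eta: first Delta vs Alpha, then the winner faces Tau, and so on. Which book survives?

Round 1: Delta vs Alpha — 11–8, Delta advances.
Round 2: Delta vs Tau — 14–5, Delta advances.
Round 3: Delta vs Eta — 9–10, Eta advances.
The agenda winner is Eta.

Eta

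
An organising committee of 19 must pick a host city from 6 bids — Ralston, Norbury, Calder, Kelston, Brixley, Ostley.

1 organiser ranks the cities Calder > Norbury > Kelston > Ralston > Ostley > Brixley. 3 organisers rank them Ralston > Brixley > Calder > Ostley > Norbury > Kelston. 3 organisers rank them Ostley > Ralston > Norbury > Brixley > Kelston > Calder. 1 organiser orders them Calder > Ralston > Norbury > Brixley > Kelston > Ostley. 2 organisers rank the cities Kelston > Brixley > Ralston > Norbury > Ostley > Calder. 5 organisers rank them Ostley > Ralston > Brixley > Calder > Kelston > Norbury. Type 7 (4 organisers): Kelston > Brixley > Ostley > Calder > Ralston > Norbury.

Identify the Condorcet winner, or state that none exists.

none

Head-to-head results (19 organisers):
Ralston vs Norbury: Ralston, 18–1.
Ralston vs Calder: Ralston wins 13–6.
Ralston–Kelston: Ralston 12–7.
Ralston vs Brixley: Ralston, 13–6.
Ralston vs Ostley: Ostley, 12–7.
Norbury vs Calder: Calder, 14–5.
Norbury vs Kelston: Kelston wins 11–8.
Norbury vs Brixley: Brixley wins 14–5.
Norbury vs Ostley: Ostley wins 15–4.
Calder vs Kelston: Calder, 10–9.
Calder vs Brixley: Brixley wins 17–2.
Calder vs Ostley: Ostley wins 14–5.
Kelston vs Brixley: Brixley wins 12–7.
Kelston vs Ostley: Ostley wins 11–8.
Brixley vs Ostley: Brixley wins 10–9.
No city is unbeaten: Ralston loses to Ostley; Norbury loses to Ralston; Calder loses to Ralston; Kelston loses to Ralston; Brixley loses to Ralston; Ostley loses to Brixley. In particular Ralston beats Brixley beats Ostley beats Ralston is a majority cycle — no Condorcet winner exists.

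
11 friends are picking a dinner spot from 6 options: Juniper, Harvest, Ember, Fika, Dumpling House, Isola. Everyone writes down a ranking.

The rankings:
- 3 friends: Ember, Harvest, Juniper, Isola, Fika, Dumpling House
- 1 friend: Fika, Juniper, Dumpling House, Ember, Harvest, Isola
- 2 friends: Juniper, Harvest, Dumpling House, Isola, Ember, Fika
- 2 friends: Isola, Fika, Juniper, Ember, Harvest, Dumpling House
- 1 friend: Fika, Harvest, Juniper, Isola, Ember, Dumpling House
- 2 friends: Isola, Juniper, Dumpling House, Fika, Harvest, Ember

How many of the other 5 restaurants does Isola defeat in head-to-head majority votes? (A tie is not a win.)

3

Isola against each rival (11 friends):
Isola vs Juniper: Juniper, 7–4.
Isola vs Harvest: Isola preferred on 2+2 = 4 ballots; Harvest wins 7–4.
Isola vs Ember: Isola, 7–4.
Isola vs Fika: Isola, 9–2.
Isola vs Dumpling House: Isola, 8–3.
Isola beats Ember, Fika, Dumpling House; loses to Juniper, Harvest — 3 pairwise wins.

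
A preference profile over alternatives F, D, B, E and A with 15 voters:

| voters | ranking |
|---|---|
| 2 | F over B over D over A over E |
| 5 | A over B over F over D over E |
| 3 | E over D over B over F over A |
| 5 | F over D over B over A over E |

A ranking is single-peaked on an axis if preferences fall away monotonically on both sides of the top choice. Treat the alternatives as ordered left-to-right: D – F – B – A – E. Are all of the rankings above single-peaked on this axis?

no

Axis positions: D=1, F=2, B=3, A=4, E=5.
Type 1 (peak F at position 2): ranking walks positions 2-3-1-4-5, expanding outward from the peak — single-peaked.
Type 2 (peak A at position 4): ranking walks positions 4-3-2-1-5, expanding outward from the peak — single-peaked.
Type 3: ranking walks positions 5-1-3-2-4; D is ranked above A even though A lies between D and the peak E on the axis — preferences dip and rise again. Not single-peaked.
Type 4 (peak F at position 2): ranking walks positions 2-1-3-4-5, expanding outward from the peak — single-peaked.
Type 3 violates single-peakedness, so the profile is not single-peaked on this axis.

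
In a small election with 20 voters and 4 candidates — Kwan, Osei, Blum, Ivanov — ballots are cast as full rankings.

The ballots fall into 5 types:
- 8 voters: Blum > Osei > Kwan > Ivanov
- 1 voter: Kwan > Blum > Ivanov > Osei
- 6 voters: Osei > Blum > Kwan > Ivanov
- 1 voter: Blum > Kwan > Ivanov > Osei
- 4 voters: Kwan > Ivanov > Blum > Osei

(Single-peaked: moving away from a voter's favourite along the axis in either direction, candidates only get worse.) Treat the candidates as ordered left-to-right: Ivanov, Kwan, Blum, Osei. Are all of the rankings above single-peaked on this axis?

yes

Axis positions: Ivanov=1, Kwan=2, Blum=3, Osei=4.
Type 1 (peak Blum at position 3): ranking walks positions 3-4-2-1, expanding outward from the peak — single-peaked.
Type 2 (peak Kwan at position 2): ranking walks positions 2-3-1-4, expanding outward from the peak — single-peaked.
Type 3 (peak Osei at position 4): ranking walks positions 4-3-2-1, expanding outward from the peak — single-peaked.
Type 4 (peak Blum at position 3): ranking walks positions 3-2-1-4, expanding outward from the peak — single-peaked.
Type 5 (peak Kwan at position 2): ranking walks positions 2-1-3-4, expanding outward from the peak — single-peaked.
Every ranking is single-peaked on this axis.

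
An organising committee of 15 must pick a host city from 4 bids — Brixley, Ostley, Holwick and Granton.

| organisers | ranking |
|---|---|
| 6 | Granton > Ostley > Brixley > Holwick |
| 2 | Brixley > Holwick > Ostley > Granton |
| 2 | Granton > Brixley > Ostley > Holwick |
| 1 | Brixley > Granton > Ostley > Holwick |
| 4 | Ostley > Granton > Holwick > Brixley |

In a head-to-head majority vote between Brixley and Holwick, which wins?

Ballots ranking Brixley above Holwick: 6 + 2 + 2 + 1 = 11.
Ballots ranking Holwick above Brixley: 15 − 11 = 4.
Brixley wins the head-to-head 11–4.

Brixley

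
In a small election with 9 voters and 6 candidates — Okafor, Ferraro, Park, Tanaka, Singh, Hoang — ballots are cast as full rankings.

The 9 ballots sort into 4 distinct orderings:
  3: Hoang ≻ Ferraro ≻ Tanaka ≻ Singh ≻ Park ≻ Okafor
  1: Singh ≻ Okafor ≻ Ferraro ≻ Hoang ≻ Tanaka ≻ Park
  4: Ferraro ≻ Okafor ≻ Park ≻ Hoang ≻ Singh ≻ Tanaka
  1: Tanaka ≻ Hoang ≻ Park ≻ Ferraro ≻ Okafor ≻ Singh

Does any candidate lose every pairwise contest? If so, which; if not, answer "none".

Pairwise majorities:
Okafor vs Ferraro: Okafor preferred on 1 ballot; Ferraro wins 8–1.
Okafor–Park: Okafor 5–4.
Okafor vs Tanaka: Okafor, 5–4.
Okafor vs Singh: Okafor, 5–4.
Okafor vs Hoang: Okafor is ranked higher on 1+4 = 5 ballots, Hoang on 4. Okafor wins 5–4.
Ferraro vs Park: Ferraro preferred on 3+1+4 = 8 ballots; Ferraro wins 8–1.
Ferraro vs Tanaka: 3+1+4 = 8 for Ferraro, 1 for Tanaka — Ferraro by 8–1.
Ferraro–Singh: Ferraro 8–1.
Ferraro vs Hoang: 5 to 4, Ferraro.
Park vs Tanaka: Tanaka wins 5–4.
Park–Singh: Park 5–4.
Park vs Hoang: Hoang wins 5–4.
Tanaka–Singh: Singh 5–4.
Tanaka vs Hoang: Hoang wins 8–1.
Singh–Hoang: Hoang 8–1.
Each candidate has at least one pairwise win (Okafor beats Park; Ferraro beats Okafor; Park beats Singh; Tanaka beats Park; Singh beats Tanaka; Hoang beats Park) — no Condorcet loser.

none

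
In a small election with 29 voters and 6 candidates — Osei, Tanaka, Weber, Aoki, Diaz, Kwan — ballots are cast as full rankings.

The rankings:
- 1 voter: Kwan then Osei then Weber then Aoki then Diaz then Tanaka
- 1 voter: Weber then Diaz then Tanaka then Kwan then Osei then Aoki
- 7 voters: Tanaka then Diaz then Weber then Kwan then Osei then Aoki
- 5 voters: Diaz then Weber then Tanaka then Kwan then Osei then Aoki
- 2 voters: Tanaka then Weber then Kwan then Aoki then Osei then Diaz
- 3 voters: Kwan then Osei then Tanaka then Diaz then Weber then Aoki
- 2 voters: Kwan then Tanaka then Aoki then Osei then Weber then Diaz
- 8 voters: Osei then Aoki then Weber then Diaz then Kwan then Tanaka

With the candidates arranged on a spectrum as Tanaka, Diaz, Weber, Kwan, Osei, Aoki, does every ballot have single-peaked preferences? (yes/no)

no

Axis positions: Tanaka=1, Diaz=2, Weber=3, Kwan=4, Osei=5, Aoki=6.
Type 1 (peak Kwan at position 4): ranking walks positions 4-5-3-6-2-1, expanding outward from the peak — single-peaked.
Type 2 (peak Weber at position 3): ranking walks positions 3-2-1-4-5-6, expanding outward from the peak — single-peaked.
Type 3 (peak Tanaka at position 1): ranking walks positions 1-2-3-4-5-6, expanding outward from the peak — single-peaked.
Type 4 (peak Diaz at position 2): ranking walks positions 2-3-1-4-5-6, expanding outward from the peak — single-peaked.
Type 5: ranking walks positions 1-3-4-6-5-2; Weber is ranked above Diaz even though Diaz lies between Weber and the peak Tanaka on the axis — preferences dip and rise again. Not single-peaked.
Type 6: ranking walks positions 4-5-1-2-3-6; Tanaka is ranked above Weber even though Weber lies between Tanaka and the peak Kwan on the axis — preferences dip and rise again. Not single-peaked.
Type 7: ranking walks positions 4-1-6-5-3-2; Tanaka is ranked above Weber even though Weber lies between Tanaka and the peak Kwan on the axis — preferences dip and rise again. Not single-peaked.
Type 8: ranking walks positions 5-6-3-2-4-1; Weber is ranked above Kwan even though Kwan lies between Weber and the peak Osei on the axis — preferences dip and rise again. Not single-peaked.
Type 5 violates single-peakedness, so the profile is not single-peaked on this axis.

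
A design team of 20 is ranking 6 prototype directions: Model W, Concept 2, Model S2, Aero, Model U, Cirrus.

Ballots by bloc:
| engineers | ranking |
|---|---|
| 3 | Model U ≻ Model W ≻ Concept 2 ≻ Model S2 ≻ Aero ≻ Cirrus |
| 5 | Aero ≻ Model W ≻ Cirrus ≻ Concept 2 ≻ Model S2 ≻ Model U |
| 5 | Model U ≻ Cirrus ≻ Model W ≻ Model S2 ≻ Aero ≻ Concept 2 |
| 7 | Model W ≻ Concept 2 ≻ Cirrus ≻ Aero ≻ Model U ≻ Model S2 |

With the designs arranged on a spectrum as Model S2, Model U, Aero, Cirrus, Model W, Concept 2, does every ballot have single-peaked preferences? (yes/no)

no

Axis positions: Model S2=1, Model U=2, Aero=3, Cirrus=4, Model W=5, Concept 2=6.
Bloc 1: ranking walks positions 2-5-6-1-3-4; Model W is ranked above Aero even though Aero lies between Model W and the peak Model U on the axis — preferences dip and rise again. Not single-peaked.
Bloc 2: ranking walks positions 3-5-4-6-1-2; Model W is ranked above Cirrus even though Cirrus lies between Model W and the peak Aero on the axis — preferences dip and rise again. Not single-peaked.
Bloc 3: ranking walks positions 2-4-5-1-3-6; Cirrus is ranked above Aero even though Aero lies between Cirrus and the peak Model U on the axis — preferences dip and rise again. Not single-peaked.
Bloc 4 (peak Model W at position 5): ranking walks positions 5-6-4-3-2-1, expanding outward from the peak — single-peaked.
Bloc 1 violates single-peakedness, so the profile is not single-peaked on this axis.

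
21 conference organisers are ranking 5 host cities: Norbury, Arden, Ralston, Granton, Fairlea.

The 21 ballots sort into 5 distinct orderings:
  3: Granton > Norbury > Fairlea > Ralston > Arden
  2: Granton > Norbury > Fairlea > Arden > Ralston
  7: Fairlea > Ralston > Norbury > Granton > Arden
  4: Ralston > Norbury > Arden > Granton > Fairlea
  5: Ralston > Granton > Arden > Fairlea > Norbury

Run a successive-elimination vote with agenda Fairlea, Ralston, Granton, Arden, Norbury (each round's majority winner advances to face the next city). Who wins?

Norbury

Round 1: Fairlea vs Ralston — 12–9, Fairlea advances.
Round 2: Fairlea vs Granton — 7–14, Granton advances.
Round 3: Granton vs Arden — 17–4, Granton advances.
Round 4: Granton vs Norbury — 10–11, Norbury advances.
The agenda winner is Norbury.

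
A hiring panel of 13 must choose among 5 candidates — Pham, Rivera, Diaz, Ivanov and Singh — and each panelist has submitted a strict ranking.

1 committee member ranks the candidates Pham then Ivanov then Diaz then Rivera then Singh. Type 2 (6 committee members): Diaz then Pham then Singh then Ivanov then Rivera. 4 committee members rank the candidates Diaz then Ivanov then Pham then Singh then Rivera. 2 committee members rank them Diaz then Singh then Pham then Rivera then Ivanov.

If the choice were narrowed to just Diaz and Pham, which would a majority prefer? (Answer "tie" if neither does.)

Ballots ranking Diaz above Pham: 6 + 4 + 2 = 12.
Ballots ranking Pham above Diaz: 13 − 12 = 1.
Diaz wins the head-to-head 12–1.

Diaz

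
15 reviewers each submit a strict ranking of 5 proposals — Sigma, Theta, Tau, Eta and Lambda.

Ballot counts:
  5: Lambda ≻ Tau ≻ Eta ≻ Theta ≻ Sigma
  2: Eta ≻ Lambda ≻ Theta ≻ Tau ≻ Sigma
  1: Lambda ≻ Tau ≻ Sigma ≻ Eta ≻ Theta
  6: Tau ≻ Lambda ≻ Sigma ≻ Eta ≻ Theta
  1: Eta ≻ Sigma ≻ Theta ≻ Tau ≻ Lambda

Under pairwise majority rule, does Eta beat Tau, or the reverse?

Tau

Ballots ranking Eta above Tau: 2 + 1 = 3.
Ballots ranking Tau above Eta: 15 − 3 = 12.
Tau wins the head-to-head 12–3.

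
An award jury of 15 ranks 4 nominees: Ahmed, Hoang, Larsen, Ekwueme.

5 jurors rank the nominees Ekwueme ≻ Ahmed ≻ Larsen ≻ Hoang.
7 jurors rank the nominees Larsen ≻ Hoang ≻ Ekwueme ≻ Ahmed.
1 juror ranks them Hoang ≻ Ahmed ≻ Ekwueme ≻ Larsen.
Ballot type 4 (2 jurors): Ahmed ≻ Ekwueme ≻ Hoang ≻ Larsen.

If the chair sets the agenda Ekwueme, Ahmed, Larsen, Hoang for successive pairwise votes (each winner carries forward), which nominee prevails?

Round 1: Ekwueme vs Ahmed — 12–3, Ekwueme advances.
Round 2: Ekwueme vs Larsen — 8–7, Ekwueme advances.
Round 3: Ekwueme vs Hoang — 7–8, Hoang advances.
Hoang survives the agenda.

Hoang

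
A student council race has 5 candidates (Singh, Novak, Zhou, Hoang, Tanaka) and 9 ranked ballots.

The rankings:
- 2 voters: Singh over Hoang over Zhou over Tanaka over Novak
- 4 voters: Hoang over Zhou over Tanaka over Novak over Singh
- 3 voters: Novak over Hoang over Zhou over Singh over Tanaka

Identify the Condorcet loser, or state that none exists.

Pairwise majorities:
Singh vs Novak: Novak, 7–2.
Singh–Zhou: Zhou 7–2.
Singh vs Hoang: Singh is ranked higher on 2 ballots, Hoang on 7. Hoang wins 7–2.
Singh vs Tanaka: 2+3 = 5 for Singh, 4 for Tanaka — Singh by 5–4.
Novak–Zhou: Zhou 6–3.
Novak vs Hoang: 3 to 6, Hoang.
Novak vs Tanaka: Tanaka, 6–3.
Zhou vs Hoang: Zhou preferred on 0 ballots; Hoang wins 9–0.
Zhou vs Tanaka: Zhou wins 9–0.
Hoang vs Tanaka: Hoang is ranked higher on 2+4+3 = 9 ballots, Tanaka on 0. Hoang wins 9–0.
Every candidate wins at least one matchup (Singh beats Tanaka; Novak beats Singh; Zhou beats Singh; Hoang beats Singh; Tanaka beats Novak), so there is no Condorcet loser.

none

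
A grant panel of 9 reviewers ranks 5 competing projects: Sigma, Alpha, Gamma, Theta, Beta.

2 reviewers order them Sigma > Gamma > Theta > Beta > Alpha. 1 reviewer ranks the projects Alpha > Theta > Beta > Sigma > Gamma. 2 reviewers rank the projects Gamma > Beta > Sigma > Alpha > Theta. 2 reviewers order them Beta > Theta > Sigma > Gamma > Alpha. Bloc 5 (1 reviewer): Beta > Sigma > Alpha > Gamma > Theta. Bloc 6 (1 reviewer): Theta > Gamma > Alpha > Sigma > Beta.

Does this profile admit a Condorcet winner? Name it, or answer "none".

Pairwise majorities:
Sigma vs Alpha: Sigma preferred on 2+2+2+1 = 7 ballots; Sigma wins 7–2.
Sigma vs Gamma: 6 to 3, Sigma.
Sigma vs Theta: Sigma, 5–4.
Sigma vs Beta: Sigma preferred on 2+1 = 3 ballots; Beta wins 6–3.
Alpha vs Gamma: Gamma, 7–2.
Alpha vs Theta: Theta wins 5–4.
Alpha vs Beta: 2 to 7, Beta.
Gamma vs Theta: 5 to 4, Gamma.
Gamma vs Beta: 2+2+1 = 5 for Gamma, 4 for Beta — Gamma by 5–4.
Theta vs Beta: 4 to 5, Beta.
Each project drops at least one matchup (Sigma loses to Beta; Alpha loses to Sigma; Gamma loses to Sigma; Theta loses to Sigma; Beta loses to Gamma); the cycle Sigma → Gamma → Beta → Sigma rules out a Condorcet winner.

none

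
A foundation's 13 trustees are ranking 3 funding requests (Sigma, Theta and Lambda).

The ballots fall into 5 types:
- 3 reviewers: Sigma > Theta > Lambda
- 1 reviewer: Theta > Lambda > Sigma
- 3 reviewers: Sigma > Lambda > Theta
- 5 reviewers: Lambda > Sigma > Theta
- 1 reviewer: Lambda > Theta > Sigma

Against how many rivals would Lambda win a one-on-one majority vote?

Lambda against each rival (13 reviewers):
Lambda vs Sigma: Lambda, 7–6.
Lambda vs Theta: Lambda is ranked higher on 3+5+1 = 9 ballots, Theta on 4. Lambda wins 9–4.
Lambda beats Sigma, Theta — 2 pairwise wins.

2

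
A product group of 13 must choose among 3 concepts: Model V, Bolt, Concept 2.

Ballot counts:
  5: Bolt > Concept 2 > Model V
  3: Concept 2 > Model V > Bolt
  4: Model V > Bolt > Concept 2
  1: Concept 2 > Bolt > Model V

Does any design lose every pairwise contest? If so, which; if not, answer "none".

none

Head-to-head results (13 engineers):
Model V vs Bolt: Model V preferred on 3+4 = 7 ballots; Model V wins 7–6.
Model V vs Concept 2: Model V is ranked higher on 4 ballots, Concept 2 on 9. Concept 2 wins 9–4.
Bolt vs Concept 2: 5+4 = 9 for Bolt, 4 for Concept 2 — Bolt by 9–4.
Each design has at least one pairwise win (Model V beats Bolt; Bolt beats Concept 2; Concept 2 beats Model V) — no Condorcet loser.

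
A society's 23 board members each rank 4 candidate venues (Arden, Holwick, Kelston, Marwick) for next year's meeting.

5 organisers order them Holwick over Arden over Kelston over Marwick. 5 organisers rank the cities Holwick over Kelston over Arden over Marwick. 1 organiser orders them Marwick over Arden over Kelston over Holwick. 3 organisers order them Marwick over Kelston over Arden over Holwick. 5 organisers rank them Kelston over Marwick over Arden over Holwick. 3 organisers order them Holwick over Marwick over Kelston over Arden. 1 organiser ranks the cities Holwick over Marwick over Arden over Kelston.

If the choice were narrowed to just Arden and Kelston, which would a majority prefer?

Ballots ranking Arden above Kelston: 5 + 1 + 1 = 7.
Ballots ranking Kelston above Arden: 23 − 7 = 16.
Kelston wins the head-to-head 16–7.

Kelston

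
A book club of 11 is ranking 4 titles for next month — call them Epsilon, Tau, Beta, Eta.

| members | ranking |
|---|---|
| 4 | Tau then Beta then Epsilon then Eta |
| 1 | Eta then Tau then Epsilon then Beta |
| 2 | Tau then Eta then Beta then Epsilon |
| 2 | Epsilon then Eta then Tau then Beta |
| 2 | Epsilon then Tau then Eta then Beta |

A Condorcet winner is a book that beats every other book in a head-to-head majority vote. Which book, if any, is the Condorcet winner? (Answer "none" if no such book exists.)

Pairwise majorities:
Epsilon vs Tau: Tau wins 7–4.
Epsilon vs Beta: Beta, 6–5.
Epsilon–Eta: Epsilon 8–3.
Tau–Beta: Tau 11–0.
Tau vs Eta: Tau wins 8–3.
Beta vs Eta: Eta wins 7–4.
Tau defeats every rival head-to-head and is the Condorcet winner.

Tau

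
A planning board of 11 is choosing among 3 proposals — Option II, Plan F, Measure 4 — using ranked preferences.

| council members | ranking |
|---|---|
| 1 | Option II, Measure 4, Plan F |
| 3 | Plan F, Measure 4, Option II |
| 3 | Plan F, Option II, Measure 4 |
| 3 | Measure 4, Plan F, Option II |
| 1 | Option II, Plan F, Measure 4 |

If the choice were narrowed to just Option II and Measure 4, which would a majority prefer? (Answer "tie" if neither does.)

Ballots ranking Option II above Measure 4: 1 + 3 + 1 = 5.
Ballots ranking Measure 4 above Option II: 11 − 5 = 6.
Measure 4 wins the head-to-head 6–5.

Measure 4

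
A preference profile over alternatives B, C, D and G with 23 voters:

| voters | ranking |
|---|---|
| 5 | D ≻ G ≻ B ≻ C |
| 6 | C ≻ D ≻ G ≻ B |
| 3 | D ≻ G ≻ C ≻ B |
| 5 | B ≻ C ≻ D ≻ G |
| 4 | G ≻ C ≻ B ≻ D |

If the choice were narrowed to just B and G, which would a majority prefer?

G

Ballots ranking B above G: 5.
Ballots ranking G above B: 23 − 5 = 18.
G wins the head-to-head 18–5.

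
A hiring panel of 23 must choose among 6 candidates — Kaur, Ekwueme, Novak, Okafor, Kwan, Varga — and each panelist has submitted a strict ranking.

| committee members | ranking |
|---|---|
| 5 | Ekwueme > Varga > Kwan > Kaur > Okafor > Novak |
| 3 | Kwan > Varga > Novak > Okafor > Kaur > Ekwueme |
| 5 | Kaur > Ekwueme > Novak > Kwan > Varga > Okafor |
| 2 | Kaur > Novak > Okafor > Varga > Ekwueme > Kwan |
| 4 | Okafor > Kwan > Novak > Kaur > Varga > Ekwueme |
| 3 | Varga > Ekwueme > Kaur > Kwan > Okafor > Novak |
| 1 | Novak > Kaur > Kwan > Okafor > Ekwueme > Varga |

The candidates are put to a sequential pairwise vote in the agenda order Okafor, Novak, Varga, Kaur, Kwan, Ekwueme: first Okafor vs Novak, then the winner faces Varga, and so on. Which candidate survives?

Ekwueme

Round 1: Okafor vs Novak — 12–11, Okafor advances.
Round 2: Okafor vs Varga — 7–16, Varga advances.
Round 3: Varga vs Kaur — 11–12, Kaur advances.
Round 4: Kaur vs Kwan — 11–12, Kwan advances.
Round 5: Kwan vs Ekwueme — 8–15, Ekwueme advances.
Ekwueme survives the agenda.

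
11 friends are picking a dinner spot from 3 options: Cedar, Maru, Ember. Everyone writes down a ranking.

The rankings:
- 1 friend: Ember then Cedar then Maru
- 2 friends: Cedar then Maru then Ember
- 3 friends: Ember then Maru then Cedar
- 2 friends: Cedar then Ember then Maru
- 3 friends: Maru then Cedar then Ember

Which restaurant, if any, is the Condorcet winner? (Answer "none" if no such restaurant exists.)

Check each pair by majority over 11 ballots:
Cedar vs Maru: 5 to 6, Maru.
Cedar vs Ember: Cedar preferred on 2+2+3 = 7 ballots; Cedar wins 7–4.
Maru vs Ember: 5 to 6, Ember.
Each restaurant drops at least one matchup (Cedar loses to Maru; Maru loses to Ember; Ember loses to Cedar); the cycle Cedar beats Ember beats Maru beats Cedar rules out a Condorcet winner.

none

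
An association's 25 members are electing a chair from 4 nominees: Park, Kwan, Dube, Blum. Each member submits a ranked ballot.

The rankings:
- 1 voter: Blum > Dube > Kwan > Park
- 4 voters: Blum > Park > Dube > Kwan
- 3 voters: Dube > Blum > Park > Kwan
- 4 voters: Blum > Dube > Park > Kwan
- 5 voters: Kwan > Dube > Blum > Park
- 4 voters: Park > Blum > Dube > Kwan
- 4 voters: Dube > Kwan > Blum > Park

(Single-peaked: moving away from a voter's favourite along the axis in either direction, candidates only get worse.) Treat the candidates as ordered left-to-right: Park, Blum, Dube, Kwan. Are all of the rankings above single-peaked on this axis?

yes

Axis positions: Park=1, Blum=2, Dube=3, Kwan=4.
Faction 1 (peak Blum at position 2): ranking walks positions 2-3-4-1, expanding outward from the peak — single-peaked.
Faction 2 (peak Blum at position 2): ranking walks positions 2-1-3-4, expanding outward from the peak — single-peaked.
Faction 3 (peak Dube at position 3): ranking walks positions 3-2-1-4, expanding outward from the peak — single-peaked.
Faction 4 (peak Blum at position 2): ranking walks positions 2-3-1-4, expanding outward from the peak — single-peaked.
Faction 5 (peak Kwan at position 4): ranking walks positions 4-3-2-1, expanding outward from the peak — single-peaked.
Faction 6 (peak Park at position 1): ranking walks positions 1-2-3-4, expanding outward from the peak — single-peaked.
Faction 7 (peak Dube at position 3): ranking walks positions 3-4-2-1, expanding outward from the peak — single-peaked.
Every ranking is single-peaked on this axis.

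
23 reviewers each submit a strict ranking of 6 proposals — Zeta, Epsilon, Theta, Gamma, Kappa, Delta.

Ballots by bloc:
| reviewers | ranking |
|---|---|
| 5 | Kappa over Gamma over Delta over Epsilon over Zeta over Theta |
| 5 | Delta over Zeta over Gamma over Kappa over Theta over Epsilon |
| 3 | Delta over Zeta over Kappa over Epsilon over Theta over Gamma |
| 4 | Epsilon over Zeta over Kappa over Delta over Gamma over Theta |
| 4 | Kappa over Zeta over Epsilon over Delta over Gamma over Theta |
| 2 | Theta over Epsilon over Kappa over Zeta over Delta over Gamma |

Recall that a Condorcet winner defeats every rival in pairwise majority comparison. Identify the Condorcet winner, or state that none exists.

Pairwise majorities:
Zeta vs Epsilon: 5+3+4 = 12 for Zeta, 11 for Epsilon — Zeta by 12–11.
Zeta vs Theta: Zeta is ranked higher on 5+5+3+4+4 = 21 ballots, Theta on 2. Zeta wins 21–2.
Zeta vs Gamma: Zeta is ranked higher on 5+3+4+4+2 = 18 ballots, Gamma on 5. Zeta wins 18–5.
Zeta vs Kappa: 5+3+4 = 12 for Zeta, 11 for Kappa — Zeta by 12–11.
Zeta vs Delta: 4+4+2 = 10 for Zeta, 13 for Delta — Delta by 13–10.
Epsilon vs Theta: 16 to 7, Epsilon.
Epsilon vs Gamma: 3+4+4+2 = 13 for Epsilon, 10 for Gamma — Epsilon by 13–10.
Epsilon vs Kappa: 4+2 = 6 for Epsilon, 17 for Kappa — Kappa by 17–6.
Epsilon vs Delta: Epsilon is ranked higher on 4+4+2 = 10 ballots, Delta on 13. Delta wins 13–10.
Theta vs Gamma: Theta is ranked higher on 3+2 = 5 ballots, Gamma on 18. Gamma wins 18–5.
Theta vs Kappa: Theta is ranked higher on 2 ballots, Kappa on 21. Kappa wins 21–2.
Theta vs Delta: Theta is ranked higher on 2 ballots, Delta on 21. Delta wins 21–2.
Gamma vs Kappa: 5 for Gamma, 18 for Kappa — Kappa by 18–5.
Gamma vs Delta: Gamma is ranked higher on 5 ballots, Delta on 18. Delta wins 18–5.
Kappa vs Delta: Kappa is ranked higher on 5+4+4+2 = 15 ballots, Delta on 8. Kappa wins 15–8.
Each project drops at least one matchup (Zeta loses to Delta; Epsilon loses to Zeta; Theta loses to Zeta; Gamma loses to Zeta; Kappa loses to Zeta; Delta loses to Kappa); the cycle Zeta → Kappa → Delta → Zeta rules out a Condorcet winner.

none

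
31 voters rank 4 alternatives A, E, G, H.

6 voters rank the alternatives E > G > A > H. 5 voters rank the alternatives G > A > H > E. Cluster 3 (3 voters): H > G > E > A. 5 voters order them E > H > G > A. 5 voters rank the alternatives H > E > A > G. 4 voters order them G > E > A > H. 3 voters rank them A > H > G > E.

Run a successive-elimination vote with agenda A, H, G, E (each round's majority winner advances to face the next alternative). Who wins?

Round 1: A vs H — 18–13, A advances.
Round 2: A vs G — 8–23, G advances.
Round 3: G vs E — 15–16, E advances.
The agenda winner is E.

E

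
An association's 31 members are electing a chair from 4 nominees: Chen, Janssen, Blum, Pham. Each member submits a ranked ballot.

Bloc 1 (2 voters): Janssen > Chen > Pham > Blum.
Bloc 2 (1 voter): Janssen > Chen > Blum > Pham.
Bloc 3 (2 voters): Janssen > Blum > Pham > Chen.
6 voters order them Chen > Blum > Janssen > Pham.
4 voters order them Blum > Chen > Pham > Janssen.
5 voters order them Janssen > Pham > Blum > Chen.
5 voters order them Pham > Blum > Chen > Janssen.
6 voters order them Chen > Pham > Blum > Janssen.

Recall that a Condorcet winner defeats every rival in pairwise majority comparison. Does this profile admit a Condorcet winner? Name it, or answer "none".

none

Pairwise majorities:
Chen–Janssen: Chen 21–10.
Chen–Blum: Blum 16–15.
Chen vs Pham: Chen, 19–12.
Janssen vs Blum: Blum wins 21–10.
Janssen vs Pham: Janssen wins 16–15.
Blum–Pham: Pham 18–13.
Each candidate drops at least one matchup (Chen loses to Blum; Janssen loses to Chen; Blum loses to Pham; Pham loses to Chen); the cycle Chen > Pham > Blum > Chen rules out a Condorcet winner.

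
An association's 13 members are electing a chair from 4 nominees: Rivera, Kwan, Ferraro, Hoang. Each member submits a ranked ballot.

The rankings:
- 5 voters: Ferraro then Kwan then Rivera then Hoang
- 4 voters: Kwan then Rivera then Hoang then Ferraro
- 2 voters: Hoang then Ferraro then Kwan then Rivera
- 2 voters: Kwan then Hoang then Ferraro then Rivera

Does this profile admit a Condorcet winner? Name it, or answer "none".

Check each pair by majority over 13 ballots:
Rivera vs Kwan: Rivera is ranked higher on 0 ballots, Kwan on 13. Kwan wins 13–0.
Rivera vs Ferraro: 4 for Rivera, 9 for Ferraro — Ferraro by 9–4.
Rivera vs Hoang: 5+4 = 9 for Rivera, 4 for Hoang — Rivera by 9–4.
Kwan vs Ferraro: Kwan preferred on 4+2 = 6 ballots; Ferraro wins 7–6.
Kwan vs Hoang: 11 to 2, Kwan.
Ferraro vs Hoang: 5 for Ferraro, 8 for Hoang — Hoang by 8–5.
Each candidate drops at least one matchup (Rivera loses to Kwan; Kwan loses to Ferraro; Ferraro loses to Hoang; Hoang loses to Rivera); the cycle Rivera beats Hoang beats Ferraro beats Rivera rules out a Condorcet winner.

none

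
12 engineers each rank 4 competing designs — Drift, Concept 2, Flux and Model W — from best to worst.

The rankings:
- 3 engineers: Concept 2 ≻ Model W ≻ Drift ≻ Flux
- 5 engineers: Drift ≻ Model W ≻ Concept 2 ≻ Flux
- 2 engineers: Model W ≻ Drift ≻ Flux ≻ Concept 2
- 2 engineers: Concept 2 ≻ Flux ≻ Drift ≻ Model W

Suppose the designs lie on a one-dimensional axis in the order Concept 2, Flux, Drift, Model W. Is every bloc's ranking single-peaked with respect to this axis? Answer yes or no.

Axis positions: Concept 2=1, Flux=2, Drift=3, Model W=4.
Bloc 1: ranking walks positions 1-4-3-2; Model W is ranked above Flux even though Flux lies between Model W and the peak Concept 2 on the axis — preferences dip and rise again. Not single-peaked.
Bloc 2: ranking walks positions 3-4-1-2; Concept 2 is ranked above Flux even though Flux lies between Concept 2 and the peak Drift on the axis — preferences dip and rise again. Not single-peaked.
Bloc 3 (peak Model W at position 4): ranking walks positions 4-3-2-1, expanding outward from the peak — single-peaked.
Bloc 4 (peak Concept 2 at position 1): ranking walks positions 1-2-3-4, expanding outward from the peak — single-peaked.
Bloc 1 violates single-peakedness, so the profile is not single-peaked on this axis.

no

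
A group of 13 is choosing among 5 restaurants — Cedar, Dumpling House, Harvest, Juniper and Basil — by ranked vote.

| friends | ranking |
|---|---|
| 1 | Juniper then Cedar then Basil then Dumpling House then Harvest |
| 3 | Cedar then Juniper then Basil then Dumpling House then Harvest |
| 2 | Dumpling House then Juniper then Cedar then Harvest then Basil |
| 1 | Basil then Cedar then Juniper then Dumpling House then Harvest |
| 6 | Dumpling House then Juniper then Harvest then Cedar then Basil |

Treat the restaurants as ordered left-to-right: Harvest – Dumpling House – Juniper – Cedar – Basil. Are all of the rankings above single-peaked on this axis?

yes

Axis positions: Harvest=1, Dumpling House=2, Juniper=3, Cedar=4, Basil=5.
Type 1 (peak Juniper at position 3): ranking walks positions 3-4-5-2-1, expanding outward from the peak — single-peaked.
Type 2 (peak Cedar at position 4): ranking walks positions 4-3-5-2-1, expanding outward from the peak — single-peaked.
Type 3 (peak Dumpling House at position 2): ranking walks positions 2-3-4-1-5, expanding outward from the peak — single-peaked.
Type 4 (peak Basil at position 5): ranking walks positions 5-4-3-2-1, expanding outward from the peak — single-peaked.
Type 5 (peak Dumpling House at position 2): ranking walks positions 2-3-1-4-5, expanding outward from the peak — single-peaked.
Every ranking is single-peaked on this axis.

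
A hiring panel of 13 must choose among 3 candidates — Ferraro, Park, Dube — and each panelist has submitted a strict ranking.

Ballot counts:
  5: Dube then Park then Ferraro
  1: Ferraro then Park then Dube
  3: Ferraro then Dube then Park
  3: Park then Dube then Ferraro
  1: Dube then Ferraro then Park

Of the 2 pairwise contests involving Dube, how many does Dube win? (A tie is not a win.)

Dube against each rival (13 committee members):
Dube vs Ferraro: Dube preferred on 5+3+1 = 9 ballots; Dube wins 9–4.
Dube vs Park: Dube is ranked higher on 5+3+1 = 9 ballots, Park on 4. Dube wins 9–4.
Dube beats Ferraro, Park — 2 pairwise wins.

2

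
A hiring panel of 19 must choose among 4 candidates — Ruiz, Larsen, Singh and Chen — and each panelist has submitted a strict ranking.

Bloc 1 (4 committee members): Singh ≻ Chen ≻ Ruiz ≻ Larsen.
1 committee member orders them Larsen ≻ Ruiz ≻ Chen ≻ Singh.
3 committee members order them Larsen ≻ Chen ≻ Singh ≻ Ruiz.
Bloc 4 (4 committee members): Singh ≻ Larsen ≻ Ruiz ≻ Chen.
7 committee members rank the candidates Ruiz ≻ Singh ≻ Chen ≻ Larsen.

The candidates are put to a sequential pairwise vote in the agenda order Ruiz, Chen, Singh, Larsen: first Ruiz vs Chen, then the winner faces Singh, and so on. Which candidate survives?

Singh

Round 1: Ruiz vs Chen — 12–7, Ruiz advances.
Round 2: Ruiz vs Singh — 8–11, Singh advances.
Round 3: Singh vs Larsen — 15–4, Singh advances.
Singh survives the agenda.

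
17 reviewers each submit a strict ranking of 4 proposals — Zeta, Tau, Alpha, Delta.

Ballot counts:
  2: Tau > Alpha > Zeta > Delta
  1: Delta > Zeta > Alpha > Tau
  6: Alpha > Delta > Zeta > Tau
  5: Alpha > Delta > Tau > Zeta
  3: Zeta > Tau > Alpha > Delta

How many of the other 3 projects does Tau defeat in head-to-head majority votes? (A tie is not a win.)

Tau against each rival (17 reviewers):
Tau vs Zeta: Zeta wins 10–7.
Tau vs Alpha: 5 to 12, Alpha.
Tau vs Delta: Tau is ranked higher on 2+3 = 5 ballots, Delta on 12. Delta wins 12–5.
Tau beats no one; loses to Zeta, Alpha, Delta — 0 pairwise wins.

0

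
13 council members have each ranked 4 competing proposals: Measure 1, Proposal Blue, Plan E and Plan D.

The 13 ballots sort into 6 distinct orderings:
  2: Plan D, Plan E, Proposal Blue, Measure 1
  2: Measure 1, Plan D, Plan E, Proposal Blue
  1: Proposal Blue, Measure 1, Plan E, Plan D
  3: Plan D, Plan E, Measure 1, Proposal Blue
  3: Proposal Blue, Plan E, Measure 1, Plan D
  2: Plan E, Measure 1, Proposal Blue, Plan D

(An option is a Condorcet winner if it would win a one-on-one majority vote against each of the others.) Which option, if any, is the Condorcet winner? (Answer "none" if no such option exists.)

none

Check each pair by majority over 13 ballots:
Measure 1 vs Proposal Blue: Measure 1 is ranked higher on 2+3+2 = 7 ballots, Proposal Blue on 6. Measure 1 wins 7–6.
Measure 1 vs Plan E: Measure 1 preferred on 2+1 = 3 ballots; Plan E wins 10–3.
Measure 1 vs Plan D: 2+1+3+2 = 8 for Measure 1, 5 for Plan D — Measure 1 by 8–5.
Proposal Blue vs Plan E: Proposal Blue is ranked higher on 1+3 = 4 ballots, Plan E on 9. Plan E wins 9–4.
Proposal Blue vs Plan D: Proposal Blue preferred on 1+3+2 = 6 ballots; Plan D wins 7–6.
Plan E vs Plan D: Plan E is ranked higher on 1+3+2 = 6 ballots, Plan D on 7. Plan D wins 7–6.
Every option loses at least once (Measure 1 loses to Plan E; Proposal Blue loses to Measure 1; Plan E loses to Plan D; Plan D loses to Measure 1). The majority relation contains the cycle Measure 1 > Plan D > Plan E > Measure 1, so there is no Condorcet winner.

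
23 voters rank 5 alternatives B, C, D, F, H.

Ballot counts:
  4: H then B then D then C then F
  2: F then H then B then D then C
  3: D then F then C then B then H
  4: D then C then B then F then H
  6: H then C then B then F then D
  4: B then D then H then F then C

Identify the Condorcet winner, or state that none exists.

Pairwise majorities:
B vs C: C wins 13–10.
B vs D: B is ranked higher on 4+2+6+4 = 16 ballots, D on 7. B wins 16–7.
B vs F: 4+4+6+4 = 18 for B, 5 for F — B by 18–5.
B vs H: H wins 12–11.
C vs D: C preferred on 6 ballots; D wins 17–6.
C–F: C 14–9.
C vs H: H wins 16–7.
D vs F: 4+3+4+4 = 15 for D, 8 for F — D by 15–8.
D–H: H 12–11.
F vs H: H, 14–9.
H defeats every rival head-to-head and is the Condorcet winner.

H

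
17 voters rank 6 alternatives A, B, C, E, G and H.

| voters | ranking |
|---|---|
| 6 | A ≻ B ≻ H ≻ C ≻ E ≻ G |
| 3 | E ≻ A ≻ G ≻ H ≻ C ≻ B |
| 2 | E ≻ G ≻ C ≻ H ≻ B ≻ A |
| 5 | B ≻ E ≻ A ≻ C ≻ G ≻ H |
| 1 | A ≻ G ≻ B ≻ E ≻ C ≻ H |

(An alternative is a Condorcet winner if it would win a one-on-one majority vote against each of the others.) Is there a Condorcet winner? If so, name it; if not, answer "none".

Head-to-head results (17 voters):
A vs B: 6+3+1 = 10 for A, 7 for B — A by 10–7.
A vs C: 6+3+5+1 = 15 for A, 2 for C — A by 15–2.
A vs E: 7 to 10, E.
A vs G: A is ranked higher on 6+3+5+1 = 15 ballots, G on 2. A wins 15–2.
A vs H: A preferred on 6+3+5+1 = 15 ballots; A wins 15–2.
B vs C: B preferred on 6+5+1 = 12 ballots; B wins 12–5.
B vs E: 12 to 5, B.
B vs G: B is ranked higher on 6+5 = 11 ballots, G on 6. B wins 11–6.
B vs H: 12 to 5, B.
C vs E: 6 for C, 11 for E — E by 11–6.
C vs G: 11 to 6, C.
C vs H: C is ranked higher on 2+5+1 = 8 ballots, H on 9. H wins 9–8.
E vs G: 6+3+2+5 = 16 for E, 1 for G — E by 16–1.
E vs H: 11 to 6, E.
G vs H: G is ranked higher on 3+2+5+1 = 11 ballots, H on 6. G wins 11–6.
Each alternative drops at least one matchup (A loses to E; B loses to A; C loses to A; E loses to B; G loses to A; H loses to A); the cycle A > B > E > A rules out a Condorcet winner.

none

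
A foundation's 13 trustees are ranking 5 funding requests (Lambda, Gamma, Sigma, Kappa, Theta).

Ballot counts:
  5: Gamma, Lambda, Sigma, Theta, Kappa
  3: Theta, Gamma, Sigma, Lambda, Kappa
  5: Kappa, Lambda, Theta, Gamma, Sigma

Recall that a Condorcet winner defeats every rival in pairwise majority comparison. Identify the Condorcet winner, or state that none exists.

Pairwise majorities:
Lambda–Gamma: Gamma 8–5.
Lambda vs Sigma: Lambda, 10–3.
Lambda vs Kappa: Lambda wins 8–5.
Lambda vs Theta: Lambda, 10–3.
Gamma vs Sigma: Gamma, 13–0.
Gamma vs Kappa: Gamma wins 8–5.
Gamma vs Theta: Theta wins 8–5.
Sigma vs Kappa: Sigma wins 8–5.
Sigma vs Theta: Theta, 8–5.
Kappa–Theta: Theta 8–5.
Each project drops at least one matchup (Lambda loses to Gamma; Gamma loses to Theta; Sigma loses to Lambda; Kappa loses to Lambda; Theta loses to Lambda); the cycle Lambda beats Theta beats Gamma beats Lambda rules out a Condorcet winner.

none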